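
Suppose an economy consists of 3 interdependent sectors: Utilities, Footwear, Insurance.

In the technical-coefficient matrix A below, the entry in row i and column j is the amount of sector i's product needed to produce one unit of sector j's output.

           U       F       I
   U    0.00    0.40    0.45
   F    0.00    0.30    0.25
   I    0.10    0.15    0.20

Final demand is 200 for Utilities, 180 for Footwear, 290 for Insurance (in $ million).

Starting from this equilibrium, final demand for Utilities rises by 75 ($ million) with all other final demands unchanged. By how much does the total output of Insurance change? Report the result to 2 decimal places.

Δx_I = 10.91

I − A =
  [   1.00    -0.40    -0.45]
  [   0.00     0.70    -0.25]
  [  -0.10    -0.15     0.80]
Cofactors of I−A, C_ij = (−1)^(i+j)·(minor ij) (rows/columns in the sector order above):
  C_11 = (0.70)(0.80) − (-0.25)(-0.15) = 0.5225
  C_12 = −[(0.00)(0.80) − (-0.25)(-0.10)] = 0.0250
  C_13 = (0.00)(-0.15) − (0.70)(-0.10) = 0.0700
  C_21 = −[(-0.40)(0.80) − (-0.45)(-0.15)] = 0.3875
  C_22 = (1.00)(0.80) − (-0.45)(-0.10) = 0.7550
  C_23 = −[(1.00)(-0.15) − (-0.40)(-0.10)] = 0.1900
  C_31 = (-0.40)(-0.25) − (-0.45)(0.70) = 0.4150
  C_32 = −[(1.00)(-0.25) − (-0.45)(0.00)] = 0.2500
  C_33 = (1.00)(0.70) − (-0.40)(0.00) = 0.7000
det(I−A) = Σ_j (I−A)_1j·C_1j = (1.00)(0.5225) + (-0.40)(0.0250) + (-0.45)(0.0700) = 0.4810
adj(I−A) = Cᵀ =
  [ 0.5225   0.3875   0.4150]
  [ 0.0250   0.7550   0.2500]
  [ 0.0700   0.1900   0.7000]
(I − A)⁻¹ = adj(I−A) / det(I−A) ≈
  [   1.0863     0.8056     0.8628]
  [   0.0520     1.5696     0.5198]
  [   0.1455     0.3950     1.4553]
Δx = (I − A)⁻¹ Δd with Δd having +75 in the Utilities component and 0 elsewhere.
So Δx_I = L_IU · (+75), where L_IU = adj(I−A)_IU / det(I−A) = 0.0700 / 0.4810.
Δx_I = 0.0700 × (+75) / 0.4810 = 5.25 / 0.4810 ≈ 10.91.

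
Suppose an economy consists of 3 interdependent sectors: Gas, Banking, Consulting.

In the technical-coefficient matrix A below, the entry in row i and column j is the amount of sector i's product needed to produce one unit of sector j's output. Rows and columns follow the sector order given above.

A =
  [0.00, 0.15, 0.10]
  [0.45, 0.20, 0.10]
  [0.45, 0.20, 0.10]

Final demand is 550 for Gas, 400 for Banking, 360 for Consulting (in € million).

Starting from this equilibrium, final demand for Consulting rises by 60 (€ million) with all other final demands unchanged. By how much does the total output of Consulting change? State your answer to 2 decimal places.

Δx_3 = 74.81

I − A =
  [   1.00    -0.15    -0.10]
  [  -0.45     0.80    -0.10]
  [  -0.45    -0.20     0.90]
Cofactors of I−A, C_ij = (−1)^(i+j)·(minor ij) (rows/columns in the sector order above):
  C_11 = (0.80)(0.90) − (-0.10)(-0.20) = 0.7000
  C_12 = −[(-0.45)(0.90) − (-0.10)(-0.45)] = 0.4500
  C_13 = (-0.45)(-0.20) − (0.80)(-0.45) = 0.4500
  C_21 = −[(-0.15)(0.90) − (-0.10)(-0.20)] = 0.1550
  C_22 = (1.00)(0.90) − (-0.10)(-0.45) = 0.8550
  C_23 = −[(1.00)(-0.20) − (-0.15)(-0.45)] = 0.2675
  C_31 = (-0.15)(-0.10) − (-0.10)(0.80) = 0.0950
  C_32 = −[(1.00)(-0.10) − (-0.10)(-0.45)] = 0.1450
  C_33 = (1.00)(0.80) − (-0.15)(-0.45) = 0.7325
det(I−A) = Σ_j (I−A)_1j·C_1j = (1.00)(0.7000) + (-0.15)(0.4500) + (-0.10)(0.4500) = 0.5875
adj(I−A) = Cᵀ =
  [ 0.7000   0.1550   0.0950]
  [ 0.4500   0.8550   0.1450]
  [ 0.4500   0.2675   0.7325]
(I − A)⁻¹ = adj(I−A) / det(I−A) ≈
  [   1.1915     0.2638     0.1617]
  [   0.7660     1.4553     0.2468]
  [   0.7660     0.4553     1.2468]
Δx = (I − A)⁻¹ Δd with Δd having +60 in the Consulting component and 0 elsewhere.
So Δx_3 = L_33 · (+60), where L_33 = adj(I−A)_33 / det(I−A) = 0.7325 / 0.5875.
Δx_3 = 0.7325 × (+60) / 0.5875 = 43.95 / 0.5875 ≈ 74.81.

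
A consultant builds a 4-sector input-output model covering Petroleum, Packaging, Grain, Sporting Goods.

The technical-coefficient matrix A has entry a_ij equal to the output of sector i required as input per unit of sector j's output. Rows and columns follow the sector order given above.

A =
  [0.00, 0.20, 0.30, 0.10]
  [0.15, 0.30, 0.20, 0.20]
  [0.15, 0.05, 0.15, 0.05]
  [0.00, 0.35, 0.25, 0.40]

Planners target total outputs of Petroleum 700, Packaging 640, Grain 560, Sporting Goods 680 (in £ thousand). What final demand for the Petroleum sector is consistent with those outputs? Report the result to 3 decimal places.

d_1 = 336.000

I − A =
  [   1.00    -0.20    -0.30    -0.10]
  [  -0.15     0.70    -0.20    -0.20]
  [  -0.15    -0.05     0.85    -0.05]
  [   0.00    -0.35    -0.25     0.60]
d = (I − A) x:
  d_1 = (+1.00)·700 + (-0.20)·640 + (-0.30)·560 + (-0.10)·680 = 336.000
  d_2 = (-0.15)·700 + (+0.70)·640 + (-0.20)·560 + (-0.20)·680 = 95.000
  d_3 = (-0.15)·700 + (-0.05)·640 + (+0.85)·560 + (-0.05)·680 = 305.000
  d_4 = (+0.00)·700 + (-0.35)·640 + (-0.25)·560 + (+0.60)·680 = 44.000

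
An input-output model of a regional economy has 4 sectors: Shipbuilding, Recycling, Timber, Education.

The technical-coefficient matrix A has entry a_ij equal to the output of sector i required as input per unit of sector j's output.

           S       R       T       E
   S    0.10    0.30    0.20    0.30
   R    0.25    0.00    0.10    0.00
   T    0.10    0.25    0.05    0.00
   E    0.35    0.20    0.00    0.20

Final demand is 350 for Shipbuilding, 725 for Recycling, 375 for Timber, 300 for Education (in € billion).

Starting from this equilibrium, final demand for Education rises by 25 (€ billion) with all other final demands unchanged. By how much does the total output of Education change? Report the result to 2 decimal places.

I − A =
  [   0.90    -0.30    -0.20    -0.30]
  [  -0.25     1.00    -0.10     0.00]
  [  -0.10    -0.25     0.95     0.00]
  [  -0.35    -0.20     0.00     0.80]
Compute the cofactors C_ij = (−1)^(i+j)·(3×3 minor ij) of I−A; the adjugate is their transpose:
adj(I−A) = Cᵀ =
  [ 0.74000   0.32500   0.19000   0.27750]
  [ 0.19800   0.56825   0.10150   0.07425]
  [ 0.13000   0.18375   0.54000   0.04875]
  [ 0.37325   0.28425   0.10850   0.72575]
det(I−A) = Σ_j (I−A)_1j·C_1j = (0.90)(0.74000) + (-0.30)(0.19800) + (-0.20)(0.13000) + (-0.30)(0.37325) = 0.468625
(I − A)⁻¹ = adj(I−A) / det(I−A) ≈
  [   1.5791     0.6935     0.4054     0.5922]
  [   0.4225     1.2126     0.2166     0.1584]
  [   0.2774     0.3921     1.1523     0.1040]
  [   0.7965     0.6066     0.2315     1.5487]
Δx = (I − A)⁻¹ Δd with Δd having +25 in the Education component and 0 elsewhere.
So Δx_E = L_EE · (+25), where L_EE = adj(I−A)_EE / det(I−A) = 0.72575 / 0.468625.
Δx_E = 0.72575 × (+25) / 0.468625 = 18.14375 / 0.468625 ≈ 38.72.

Δx_E = 38.72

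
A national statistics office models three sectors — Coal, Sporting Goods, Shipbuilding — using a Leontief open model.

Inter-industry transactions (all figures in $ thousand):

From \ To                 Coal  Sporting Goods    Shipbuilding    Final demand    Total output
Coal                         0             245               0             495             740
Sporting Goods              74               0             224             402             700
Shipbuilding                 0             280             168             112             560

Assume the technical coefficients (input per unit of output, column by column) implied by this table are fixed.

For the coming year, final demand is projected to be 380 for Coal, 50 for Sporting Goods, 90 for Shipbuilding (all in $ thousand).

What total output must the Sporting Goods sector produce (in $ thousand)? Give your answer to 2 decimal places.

x_2 = 189.33

Technical coefficients a_ij = z_ij / X_j:
  a_11 = 0/740 = 0.00, a_21 = 74/740 = 0.10, a_31 = 0/740 = 0.00
  a_12 = 245/700 = 0.35, a_22 = 0/700 = 0.00, a_32 = 280/700 = 0.40
  a_13 = 0/560 = 0.00, a_23 = 224/560 = 0.40, a_33 = 168/560 = 0.30
I − A =
  [   1.00    -0.35     0.00]
  [  -0.10     1.00    -0.40]
  [   0.00    -0.40     0.70]
Cofactors of I−A, C_ij = (−1)^(i+j)·(minor ij) (rows/columns in the sector order above):
  C_11 = (1.00)(0.70) − (-0.40)(-0.40) = 0.5400
  C_12 = −[(-0.10)(0.70) − (-0.40)(0.00)] = 0.0700
  C_13 = (-0.10)(-0.40) − (1.00)(0.00) = 0.0400
  C_21 = −[(-0.35)(0.70) − (0.00)(-0.40)] = 0.2450
  C_22 = (1.00)(0.70) − (0.00)(0.00) = 0.7000
  C_23 = −[(1.00)(-0.40) − (-0.35)(0.00)] = 0.4000
  C_31 = (-0.35)(-0.40) − (0.00)(1.00) = 0.1400
  C_32 = −[(1.00)(-0.40) − (0.00)(-0.10)] = 0.4000
  C_33 = (1.00)(1.00) − (-0.35)(-0.10) = 0.9650
det(I−A) = Σ_j (I−A)_1j·C_1j = (1.00)(0.5400) + (-0.35)(0.0700) + (0.00)(0.0400) = 0.5155
adj(I−A) = Cᵀ =
  [ 0.5400   0.2450   0.1400]
  [ 0.0700   0.7000   0.4000]
  [ 0.0400   0.4000   0.9650]
(I − A)⁻¹ = adj(I−A) / det(I−A) ≈
  [   1.0475     0.4753     0.2716]
  [   0.1358     1.3579     0.7759]
  [   0.0776     0.7759     1.8720]
x = (I − A)⁻¹ d = adj(I−A)·d / det(I−A), with det(I−A) = 0.5155:
  x_1 = (0.5400·380 + 0.2450·50 + 0.1400·90) / 0.5155 = 230.05 / 0.5155 ≈ 446.27
  x_2 = (0.0700·380 + 0.7000·50 + 0.4000·90) / 0.5155 = 97.60 / 0.5155 ≈ 189.33
  x_3 = (0.0400·380 + 0.4000·50 + 0.9650·90) / 0.5155 = 122.05 / 0.5155 ≈ 236.76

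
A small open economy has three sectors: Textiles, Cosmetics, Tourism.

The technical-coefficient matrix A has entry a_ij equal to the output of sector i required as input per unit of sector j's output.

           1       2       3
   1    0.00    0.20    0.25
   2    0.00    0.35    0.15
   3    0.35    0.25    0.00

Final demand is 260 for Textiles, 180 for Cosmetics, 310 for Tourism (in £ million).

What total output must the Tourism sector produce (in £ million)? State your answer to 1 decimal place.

x_3 = 583.8

I − A =
  [   1.00    -0.20    -0.25]
  [   0.00     0.65    -0.15]
  [  -0.35    -0.25     1.00]
Cofactors of I−A, C_ij = (−1)^(i+j)·(minor ij) (rows/columns in the sector order above):
  C_11 = (0.65)(1.00) − (-0.15)(-0.25) = 0.6125
  C_12 = −[(0.00)(1.00) − (-0.15)(-0.35)] = 0.0525
  C_13 = (0.00)(-0.25) − (0.65)(-0.35) = 0.2275
  C_21 = −[(-0.20)(1.00) − (-0.25)(-0.25)] = 0.2625
  C_22 = (1.00)(1.00) − (-0.25)(-0.35) = 0.9125
  C_23 = −[(1.00)(-0.25) − (-0.20)(-0.35)] = 0.3200
  C_31 = (-0.20)(-0.15) − (-0.25)(0.65) = 0.1925
  C_32 = −[(1.00)(-0.15) − (-0.25)(0.00)] = 0.1500
  C_33 = (1.00)(0.65) − (-0.20)(0.00) = 0.6500
det(I−A) = Σ_j (I−A)_1j·C_1j = (1.00)(0.6125) + (-0.20)(0.0525) + (-0.25)(0.2275) = 0.545125
adj(I−A) = Cᵀ =
  [ 0.6125   0.2625   0.1925]
  [ 0.0525   0.9125   0.1500]
  [ 0.2275   0.3200   0.6500]
(I − A)⁻¹ = adj(I−A) / det(I−A) ≈
  [   1.1236     0.4815     0.3531]
  [   0.0963     1.6739     0.2752]
  [   0.4173     0.5870     1.1924]
x = (I − A)⁻¹ d = adj(I−A)·d / det(I−A), with det(I−A) = 0.545125:
  x_1 = (0.6125·260 + 0.2625·180 + 0.1925·310) / 0.545125 = 266.175 / 0.545125 ≈ 488.3
  x_2 = (0.0525·260 + 0.9125·180 + 0.1500·310) / 0.545125 = 224.40 / 0.545125 ≈ 411.6
  x_3 = (0.2275·260 + 0.3200·180 + 0.6500·310) / 0.545125 = 318.25 / 0.545125 ≈ 583.8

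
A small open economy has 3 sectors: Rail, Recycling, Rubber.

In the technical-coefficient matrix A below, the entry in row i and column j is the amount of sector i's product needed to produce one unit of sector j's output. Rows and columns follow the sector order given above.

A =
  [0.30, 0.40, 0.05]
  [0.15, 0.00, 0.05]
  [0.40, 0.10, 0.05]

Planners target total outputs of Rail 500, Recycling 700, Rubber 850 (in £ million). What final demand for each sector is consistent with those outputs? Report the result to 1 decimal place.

d_1 = 27.5, d_2 = 582.5, d_3 = 537.5

I − A =
  [   0.70    -0.40    -0.05]
  [  -0.15     1.00    -0.05]
  [  -0.40    -0.10     0.95]
d = (I − A) x:
  d_1 = (+0.70)·500 + (-0.40)·700 + (-0.05)·850 = 27.5
  d_2 = (-0.15)·500 + (+1.00)·700 + (-0.05)·850 = 582.5
  d_3 = (-0.40)·500 + (-0.10)·700 + (+0.95)·850 = 537.5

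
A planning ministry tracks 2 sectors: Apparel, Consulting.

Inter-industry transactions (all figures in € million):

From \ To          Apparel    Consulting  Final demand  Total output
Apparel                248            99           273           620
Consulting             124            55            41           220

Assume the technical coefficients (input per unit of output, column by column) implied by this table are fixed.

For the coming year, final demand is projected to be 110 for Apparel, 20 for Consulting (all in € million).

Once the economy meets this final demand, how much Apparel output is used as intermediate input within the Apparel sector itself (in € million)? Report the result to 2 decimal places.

Technical coefficients a_ij = z_ij / X_j:
  a_AA = 248/620 = 0.40, a_CA = 124/620 = 0.20
  a_AC = 99/220 = 0.45, a_CC = 55/220 = 0.25
I − A =
  [   0.60    -0.45]
  [  -0.20     0.75]
det(I−A) = (0.60)(0.75) − (-0.45)(-0.20) = 0.3600
adj(I−A) = [[0.75, 0.45], [0.20, 0.60]]
(I − A)⁻¹ = adj(I−A) / det(I−A) ≈
  [   2.0833     1.2500]
  [   0.5556     1.6667]
First solve x = (I − A)⁻¹ d = adj(I−A)·d / det(I−A); in particular x_A = (0.75·110 + 0.45·20) / 0.3600 = 91.50 / 0.3600 ≈ 254.1667.
Intermediate flow from A to A: z_AA = a_AA · x_A = 0.40 × 91.50 / 0.3600 = 36.60 / 0.3600 ≈ 101.67.

z_AA = 101.67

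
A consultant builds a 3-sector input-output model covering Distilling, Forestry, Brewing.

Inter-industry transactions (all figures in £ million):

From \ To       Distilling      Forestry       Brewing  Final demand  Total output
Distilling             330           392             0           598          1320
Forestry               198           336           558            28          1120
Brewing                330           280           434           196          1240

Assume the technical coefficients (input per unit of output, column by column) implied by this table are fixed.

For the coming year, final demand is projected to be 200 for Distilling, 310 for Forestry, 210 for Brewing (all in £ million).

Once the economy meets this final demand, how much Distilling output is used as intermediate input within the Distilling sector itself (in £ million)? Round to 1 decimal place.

Technical coefficients a_ij = z_ij / X_j:
  a_DD = 330/1320 = 0.25, a_FD = 198/1320 = 0.15, a_BD = 330/1320 = 0.25
  a_DF = 392/1120 = 0.35, a_FF = 336/1120 = 0.30, a_BF = 280/1120 = 0.25
  a_DB = 0/1240 = 0.00, a_FB = 558/1240 = 0.45, a_BB = 434/1240 = 0.35
I − A =
  [   0.75    -0.35     0.00]
  [  -0.15     0.70    -0.45]
  [  -0.25    -0.25     0.65]
Cofactors of I−A, C_ij = (−1)^(i+j)·(minor ij) (rows/columns in the sector order above):
  C_11 = (0.70)(0.65) − (-0.45)(-0.25) = 0.3425
  C_12 = −[(-0.15)(0.65) − (-0.45)(-0.25)] = 0.2100
  C_13 = (-0.15)(-0.25) − (0.70)(-0.25) = 0.2125
  C_21 = −[(-0.35)(0.65) − (0.00)(-0.25)] = 0.2275
  C_22 = (0.75)(0.65) − (0.00)(-0.25) = 0.4875
  C_23 = −[(0.75)(-0.25) − (-0.35)(-0.25)] = 0.2750
  C_31 = (-0.35)(-0.45) − (0.00)(0.70) = 0.1575
  C_32 = −[(0.75)(-0.45) − (0.00)(-0.15)] = 0.3375
  C_33 = (0.75)(0.70) − (-0.35)(-0.15) = 0.4725
det(I−A) = Σ_j (I−A)_1j·C_1j = (0.75)(0.3425) + (-0.35)(0.2100) + (0.00)(0.2125) = 0.183375
adj(I−A) = Cᵀ =
  [ 0.3425   0.2275   0.1575]
  [ 0.2100   0.4875   0.3375]
  [ 0.2125   0.2750   0.4725]
(I − A)⁻¹ = adj(I−A) / det(I−A) ≈
  [   1.8678     1.2406     0.8589]
  [   1.1452     2.6585     1.8405]
  [   1.1588     1.4997     2.5767]
First solve x = (I − A)⁻¹ d = adj(I−A)·d / det(I−A); in particular x_D = (0.3425·200 + 0.2275·310 + 0.1575·210) / 0.183375 = 172.10 / 0.183375 ≈ 938.514.
Intermediate flow from D to D: z_DD = a_DD · x_D = 0.25 × 172.10 / 0.183375 = 43.025 / 0.183375 ≈ 234.6.

z_DD = 234.6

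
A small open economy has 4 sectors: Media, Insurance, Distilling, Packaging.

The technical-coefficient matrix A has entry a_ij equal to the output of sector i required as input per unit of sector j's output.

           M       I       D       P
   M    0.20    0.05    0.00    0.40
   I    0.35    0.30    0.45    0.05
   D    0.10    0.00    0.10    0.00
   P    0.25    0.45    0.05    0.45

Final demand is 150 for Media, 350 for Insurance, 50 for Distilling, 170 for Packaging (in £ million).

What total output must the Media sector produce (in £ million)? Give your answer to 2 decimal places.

I − A =
  [   0.80    -0.05     0.00    -0.40]
  [  -0.35     0.70    -0.45    -0.05]
  [  -0.10     0.00     0.90     0.00]
  [  -0.25    -0.45    -0.05     0.55]
Compute the cofactors C_ij = (−1)^(i+j)·(3×3 minor ij) of I−A; the adjugate is their transpose:
adj(I−A) = Cᵀ =
  [ 0.32625   0.18675   0.10750   0.25425]
  [ 0.20950   0.30400   0.16200   0.18000]
  [ 0.03625   0.02075   0.14675   0.02825]
  [ 0.32300   0.33550   0.19475   0.48600]
det(I−A) = Σ_j (I−A)_1j·C_1j = (0.80)(0.32625) + (-0.05)(0.20950) + (0.00)(0.03625) + (-0.40)(0.32300) = 0.121325
(I − A)⁻¹ = adj(I−A) / det(I−A) ≈
  [   2.6891     1.5393     0.8860     2.0956]
  [   1.7268     2.5057     1.3353     1.4836]
  [   0.2988     0.1710     1.2096     0.2328]
  [   2.6623     2.7653     1.6052     4.0058]
x = (I − A)⁻¹ d = adj(I−A)·d / det(I−A), with det(I−A) = 0.121325:
  x_M = (0.32625·150 + 0.18675·350 + 0.10750·50 + 0.25425·170) / 0.121325 = 162.8975 / 0.121325 ≈ 1342.65
  x_I = (0.20950·150 + 0.30400·350 + 0.16200·50 + 0.18000·170) / 0.121325 = 176.525 / 0.121325 ≈ 1454.98
  x_D = (0.03625·150 + 0.02075·350 + 0.14675·50 + 0.02825·170) / 0.121325 = 24.84 / 0.121325 ≈ 204.74
  x_P = (0.32300·150 + 0.33550·350 + 0.19475·50 + 0.48600·170) / 0.121325 = 258.2325 / 0.121325 ≈ 2128.44

x_M = 1342.65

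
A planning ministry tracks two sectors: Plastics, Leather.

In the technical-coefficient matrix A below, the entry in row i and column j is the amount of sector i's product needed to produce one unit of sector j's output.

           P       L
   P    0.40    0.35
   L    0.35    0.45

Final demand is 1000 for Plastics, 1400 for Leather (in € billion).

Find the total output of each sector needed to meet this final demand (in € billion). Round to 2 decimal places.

I − A =
  [   0.60    -0.35]
  [  -0.35     0.55]
det(I−A) = (0.60)(0.55) − (-0.35)(-0.35) = 0.2075
adj(I−A) = [[0.55, 0.35], [0.35, 0.60]]
(I − A)⁻¹ = adj(I−A) / det(I−A) ≈
  [   2.6506     1.6867]
  [   1.6867     2.8916]
x = (I − A)⁻¹ d = adj(I−A)·d / det(I−A), with det(I−A) = 0.2075:
  x_P = (0.55·1000 + 0.35·1400) / 0.2075 = 1040.00 / 0.2075 ≈ 5012.05
  x_L = (0.35·1000 + 0.60·1400) / 0.2075 = 1190.00 / 0.2075 ≈ 5734.94

x_P = 5012.05, x_L = 5734.94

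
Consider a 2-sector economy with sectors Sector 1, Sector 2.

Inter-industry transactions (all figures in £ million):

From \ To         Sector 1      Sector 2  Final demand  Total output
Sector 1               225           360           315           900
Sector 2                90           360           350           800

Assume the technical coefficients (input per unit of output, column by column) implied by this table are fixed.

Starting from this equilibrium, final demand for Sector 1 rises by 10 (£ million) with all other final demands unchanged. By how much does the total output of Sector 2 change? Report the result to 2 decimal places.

Δx_2 = 2.72

Technical coefficients a_ij = z_ij / X_j:
  a_11 = 225/900 = 0.25, a_21 = 90/900 = 0.10
  a_12 = 360/800 = 0.45, a_22 = 360/800 = 0.45
I − A =
  [   0.75    -0.45]
  [  -0.10     0.55]
det(I−A) = (0.75)(0.55) − (-0.45)(-0.10) = 0.3675
adj(I−A) = [[0.55, 0.45], [0.10, 0.75]]
(I − A)⁻¹ = adj(I−A) / det(I−A) ≈
  [   1.4966     1.2245]
  [   0.2721     2.0408]
Δx = (I − A)⁻¹ Δd with Δd having +10 in the Sector 1 component and 0 elsewhere.
So Δx_2 = L_21 · (+10), where L_21 = adj(I−A)_21 / det(I−A) = 0.10 / 0.3675.
Δx_2 = 0.10 × (+10) / 0.3675 = 1.00 / 0.3675 ≈ 2.72.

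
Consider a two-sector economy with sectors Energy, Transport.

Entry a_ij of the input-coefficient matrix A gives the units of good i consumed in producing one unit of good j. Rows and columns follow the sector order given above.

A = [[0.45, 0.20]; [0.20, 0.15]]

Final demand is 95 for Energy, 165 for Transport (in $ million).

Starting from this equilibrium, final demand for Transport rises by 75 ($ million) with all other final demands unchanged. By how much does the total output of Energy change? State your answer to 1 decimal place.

I − A =
  [   0.55    -0.20]
  [  -0.20     0.85]
det(I−A) = (0.55)(0.85) − (-0.20)(-0.20) = 0.4275
adj(I−A) = [[0.85, 0.20], [0.20, 0.55]]
(I − A)⁻¹ = adj(I−A) / det(I−A) ≈
  [   1.9883     0.4678]
  [   0.4678     1.2865]
Δx = (I − A)⁻¹ Δd with Δd having +75 in the Transport component and 0 elsewhere.
So Δx_1 = L_12 · (+75), where L_12 = adj(I−A)_12 / det(I−A) = 0.20 / 0.4275.
Δx_1 = 0.20 × (+75) / 0.4275 = 15.00 / 0.4275 ≈ 35.1.

Δx_1 = 35.1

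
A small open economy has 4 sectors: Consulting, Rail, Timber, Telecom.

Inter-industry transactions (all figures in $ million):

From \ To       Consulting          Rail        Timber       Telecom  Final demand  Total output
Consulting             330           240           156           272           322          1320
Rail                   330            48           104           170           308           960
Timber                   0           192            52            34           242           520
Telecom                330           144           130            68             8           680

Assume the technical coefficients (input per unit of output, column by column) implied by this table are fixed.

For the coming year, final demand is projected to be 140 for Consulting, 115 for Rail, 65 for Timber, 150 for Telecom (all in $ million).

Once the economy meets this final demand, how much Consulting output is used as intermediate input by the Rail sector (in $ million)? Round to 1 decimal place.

Technical coefficients a_ij = z_ij / X_j:
  a_11 = 330/1320 = 0.25, a_21 = 330/1320 = 0.25, a_31 = 0/1320 = 0.00, a_41 = 330/1320 = 0.25
  a_12 = 240/960 = 0.25, a_22 = 48/960 = 0.05, a_32 = 192/960 = 0.20, a_42 = 144/960 = 0.15
  a_13 = 156/520 = 0.30, a_23 = 104/520 = 0.20, a_33 = 52/520 = 0.10, a_43 = 130/520 = 0.25
  a_14 = 272/680 = 0.40, a_24 = 170/680 = 0.25, a_34 = 34/680 = 0.05, a_44 = 68/680 = 0.10
I − A =
  [   0.75    -0.25    -0.30    -0.40]
  [  -0.25     0.95    -0.20    -0.25]
  [   0.00    -0.20     0.90    -0.05]
  [  -0.25    -0.15    -0.25     0.90]
Compute the cofactors C_ij = (−1)^(i+j)·(3×3 minor ij) of I−A; the adjugate is their transpose:
adj(I−A) = Cᵀ =
  [ 0.673875   0.329625   0.412875   0.414000]
  [ 0.258125   0.504375   0.273125   0.270000]
  [ 0.071250   0.123750   0.431250   0.090000]
  [ 0.250000   0.210000   0.280000   0.540000]
det(I−A) = Σ_j (I−A)_1j·C_1j = (0.75)(0.673875) + (-0.25)(0.258125) + (-0.30)(0.071250) + (-0.40)(0.250000) = 0.3195
(I − A)⁻¹ = adj(I−A) / det(I−A) ≈
  [   2.1092     1.0317     1.2923     1.2958]
  [   0.8079     1.5786     0.8549     0.8451]
  [   0.2230     0.3873     1.3498     0.2817]
  [   0.7825     0.6573     0.8764     1.6901]
First solve x = (I − A)⁻¹ d = adj(I−A)·d / det(I−A); in particular x_2 = (0.258125·140 + 0.504375·115 + 0.273125·65 + 0.270000·150) / 0.3195 = 152.39375 / 0.3195 ≈ 476.976.
Intermediate flow from 1 to 2: z_12 = a_12 · x_2 = 0.25 × 152.39375 / 0.3195 = 38.0984375 / 0.3195 ≈ 119.2.

z_12 = 119.2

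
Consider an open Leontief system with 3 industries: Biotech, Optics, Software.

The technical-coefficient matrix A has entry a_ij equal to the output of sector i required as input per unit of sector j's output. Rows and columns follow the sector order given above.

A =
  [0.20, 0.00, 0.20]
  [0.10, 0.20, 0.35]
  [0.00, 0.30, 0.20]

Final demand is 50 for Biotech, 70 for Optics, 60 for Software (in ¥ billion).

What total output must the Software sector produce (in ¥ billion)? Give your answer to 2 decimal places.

I − A =
  [   0.80     0.00    -0.20]
  [  -0.10     0.80    -0.35]
  [   0.00    -0.30     0.80]
Cofactors of I−A, C_ij = (−1)^(i+j)·(minor ij) (rows/columns in the sector order above):
  C_11 = (0.80)(0.80) − (-0.35)(-0.30) = 0.5350
  C_12 = −[(-0.10)(0.80) − (-0.35)(0.00)] = 0.0800
  C_13 = (-0.10)(-0.30) − (0.80)(0.00) = 0.0300
  C_21 = −[(0.00)(0.80) − (-0.20)(-0.30)] = 0.0600
  C_22 = (0.80)(0.80) − (-0.20)(0.00) = 0.6400
  C_23 = −[(0.80)(-0.30) − (0.00)(0.00)] = 0.2400
  C_31 = (0.00)(-0.35) − (-0.20)(0.80) = 0.1600
  C_32 = −[(0.80)(-0.35) − (-0.20)(-0.10)] = 0.3000
  C_33 = (0.80)(0.80) − (0.00)(-0.10) = 0.6400
det(I−A) = Σ_j (I−A)_1j·C_1j = (0.80)(0.5350) + (0.00)(0.0800) + (-0.20)(0.0300) = 0.4220
adj(I−A) = Cᵀ =
  [ 0.5350   0.0600   0.1600]
  [ 0.0800   0.6400   0.3000]
  [ 0.0300   0.2400   0.6400]
(I − A)⁻¹ = adj(I−A) / det(I−A) ≈
  [   1.2678     0.1422     0.3791]
  [   0.1896     1.5166     0.7109]
  [   0.0711     0.5687     1.5166]
x = (I − A)⁻¹ d = adj(I−A)·d / det(I−A), with det(I−A) = 0.4220:
  x_1 = (0.5350·50 + 0.0600·70 + 0.1600·60) / 0.4220 = 40.55 / 0.4220 ≈ 96.09
  x_2 = (0.0800·50 + 0.6400·70 + 0.3000·60) / 0.4220 = 66.80 / 0.4220 ≈ 158.29
  x_3 = (0.0300·50 + 0.2400·70 + 0.6400·60) / 0.4220 = 56.70 / 0.4220 ≈ 134.36

x_3 = 134.36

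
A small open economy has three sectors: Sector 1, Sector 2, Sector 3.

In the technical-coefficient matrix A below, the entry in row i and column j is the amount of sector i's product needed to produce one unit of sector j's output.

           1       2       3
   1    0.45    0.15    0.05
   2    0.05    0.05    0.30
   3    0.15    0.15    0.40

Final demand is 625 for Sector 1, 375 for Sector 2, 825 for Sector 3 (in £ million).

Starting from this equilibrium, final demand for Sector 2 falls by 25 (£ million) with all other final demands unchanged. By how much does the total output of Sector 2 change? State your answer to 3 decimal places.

I − A =
  [   0.55    -0.15    -0.05]
  [  -0.05     0.95    -0.30]
  [  -0.15    -0.15     0.60]
Cofactors of I−A, C_ij = (−1)^(i+j)·(minor ij) (rows/columns in the sector order above):
  C_11 = (0.95)(0.60) − (-0.30)(-0.15) = 0.5250
  C_12 = −[(-0.05)(0.60) − (-0.30)(-0.15)] = 0.0750
  C_13 = (-0.05)(-0.15) − (0.95)(-0.15) = 0.1500
  C_21 = −[(-0.15)(0.60) − (-0.05)(-0.15)] = 0.0975
  C_22 = (0.55)(0.60) − (-0.05)(-0.15) = 0.3225
  C_23 = −[(0.55)(-0.15) − (-0.15)(-0.15)] = 0.1050
  C_31 = (-0.15)(-0.30) − (-0.05)(0.95) = 0.0925
  C_32 = −[(0.55)(-0.30) − (-0.05)(-0.05)] = 0.1675
  C_33 = (0.55)(0.95) − (-0.15)(-0.05) = 0.5150
det(I−A) = Σ_j (I−A)_1j·C_1j = (0.55)(0.5250) + (-0.15)(0.0750) + (-0.05)(0.1500) = 0.2700
adj(I−A) = Cᵀ =
  [ 0.5250   0.0975   0.0925]
  [ 0.0750   0.3225   0.1675]
  [ 0.1500   0.1050   0.5150]
(I − A)⁻¹ = adj(I−A) / det(I−A) ≈
  [   1.9444     0.3611     0.3426]
  [   0.2778     1.1944     0.6204]
  [   0.5556     0.3889     1.9074]
Δx = (I − A)⁻¹ Δd with Δd having -25 in the Sector 2 component and 0 elsewhere.
So Δx_2 = L_22 · (-25), where L_22 = adj(I−A)_22 / det(I−A) = 0.3225 / 0.2700.
Δx_2 = 0.3225 × (-25) / 0.2700 = -8.0625 / 0.2700 ≈ -29.861.

Δx_2 = -29.861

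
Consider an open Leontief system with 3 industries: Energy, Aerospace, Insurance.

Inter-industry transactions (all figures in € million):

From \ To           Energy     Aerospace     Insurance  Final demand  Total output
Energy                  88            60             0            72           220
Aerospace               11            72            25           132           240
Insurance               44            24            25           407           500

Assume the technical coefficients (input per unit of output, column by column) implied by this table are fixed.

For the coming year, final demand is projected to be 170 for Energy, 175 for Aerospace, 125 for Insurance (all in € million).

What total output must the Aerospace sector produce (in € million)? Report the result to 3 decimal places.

x_A = 296.823

Technical coefficients a_ij = z_ij / X_j:
  a_EE = 88/220 = 0.40, a_AE = 11/220 = 0.05, a_IE = 44/220 = 0.20
  a_EA = 60/240 = 0.25, a_AA = 72/240 = 0.30, a_IA = 24/240 = 0.10
  a_EI = 0/500 = 0.00, a_AI = 25/500 = 0.05, a_II = 25/500 = 0.05
I − A =
  [   0.60    -0.25     0.00]
  [  -0.05     0.70    -0.05]
  [  -0.20    -0.10     0.95]
Cofactors of I−A, C_ij = (−1)^(i+j)·(minor ij) (rows/columns in the sector order above):
  C_11 = (0.70)(0.95) − (-0.05)(-0.10) = 0.6600
  C_12 = −[(-0.05)(0.95) − (-0.05)(-0.20)] = 0.0575
  C_13 = (-0.05)(-0.10) − (0.70)(-0.20) = 0.1450
  C_21 = −[(-0.25)(0.95) − (0.00)(-0.10)] = 0.2375
  C_22 = (0.60)(0.95) − (0.00)(-0.20) = 0.5700
  C_23 = −[(0.60)(-0.10) − (-0.25)(-0.20)] = 0.1100
  C_31 = (-0.25)(-0.05) − (0.00)(0.70) = 0.0125
  C_32 = −[(0.60)(-0.05) − (0.00)(-0.05)] = 0.0300
  C_33 = (0.60)(0.70) − (-0.25)(-0.05) = 0.4075
det(I−A) = Σ_j (I−A)_1j·C_1j = (0.60)(0.6600) + (-0.25)(0.0575) + (0.00)(0.1450) = 0.381625
adj(I−A) = Cᵀ =
  [ 0.6600   0.2375   0.0125]
  [ 0.0575   0.5700   0.0300]
  [ 0.1450   0.1100   0.4075]
(I − A)⁻¹ = adj(I−A) / det(I−A) ≈
  [   1.7294     0.6223     0.0328]
  [   0.1507     1.4936     0.0786]
  [   0.3800     0.2882     1.0678]
x = (I − A)⁻¹ d = adj(I−A)·d / det(I−A), with det(I−A) = 0.381625:
  x_E = (0.6600·170 + 0.2375·175 + 0.0125·125) / 0.381625 = 155.325 / 0.381625 ≈ 407.009
  x_A = (0.0575·170 + 0.5700·175 + 0.0300·125) / 0.381625 = 113.275 / 0.381625 ≈ 296.823
  x_I = (0.1450·170 + 0.1100·175 + 0.4075·125) / 0.381625 = 94.8375 / 0.381625 ≈ 248.510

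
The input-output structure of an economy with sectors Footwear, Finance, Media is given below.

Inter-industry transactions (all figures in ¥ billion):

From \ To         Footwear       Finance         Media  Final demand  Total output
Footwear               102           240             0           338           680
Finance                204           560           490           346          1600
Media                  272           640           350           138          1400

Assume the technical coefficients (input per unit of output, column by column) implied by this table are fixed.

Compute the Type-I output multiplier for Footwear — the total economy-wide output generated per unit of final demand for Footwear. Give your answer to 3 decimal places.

Technical coefficients a_ij = z_ij / X_j:
  a_11 = 102/680 = 0.15, a_21 = 204/680 = 0.30, a_31 = 272/680 = 0.40
  a_12 = 240/1600 = 0.15, a_22 = 560/1600 = 0.35, a_32 = 640/1600 = 0.40
  a_13 = 0/1400 = 0.00, a_23 = 490/1400 = 0.35, a_33 = 350/1400 = 0.25
I − A =
  [   0.85    -0.15     0.00]
  [  -0.30     0.65    -0.35]
  [  -0.40    -0.40     0.75]
Cofactors of I−A, C_ij = (−1)^(i+j)·(minor ij) (rows/columns in the sector order above):
  C_11 = (0.65)(0.75) − (-0.35)(-0.40) = 0.3475
  C_12 = −[(-0.30)(0.75) − (-0.35)(-0.40)] = 0.3650
  C_13 = (-0.30)(-0.40) − (0.65)(-0.40) = 0.3800
  C_21 = −[(-0.15)(0.75) − (0.00)(-0.40)] = 0.1125
  C_22 = (0.85)(0.75) − (0.00)(-0.40) = 0.6375
  C_23 = −[(0.85)(-0.40) − (-0.15)(-0.40)] = 0.4000
  C_31 = (-0.15)(-0.35) − (0.00)(0.65) = 0.0525
  C_32 = −[(0.85)(-0.35) − (0.00)(-0.30)] = 0.2975
  C_33 = (0.85)(0.65) − (-0.15)(-0.30) = 0.5075
det(I−A) = Σ_j (I−A)_1j·C_1j = (0.85)(0.3475) + (-0.15)(0.3650) + (0.00)(0.3800) = 0.240625
adj(I−A) = Cᵀ =
  [ 0.3475   0.1125   0.0525]
  [ 0.3650   0.6375   0.2975]
  [ 0.3800   0.4000   0.5075]
(I − A)⁻¹ = adj(I−A) / det(I−A) ≈
  [   1.4442     0.4675     0.2182]
  [   1.5169     2.6494     1.2364]
  [   1.5792     1.6623     2.1091]
The output multiplier for sector j is the column-j sum of the Leontief inverse (I − A)⁻¹ = adj(I−A) / det(I−A).
Column 1 of adj(I−A): (0.3475, 0.3650, 0.3800); det(I−A) = 0.240625.
m_1 = (0.3475 + 0.3650 + 0.3800) / 0.240625 = 1.0925 / 0.240625 ≈ 4.540.

m_1 = 4.540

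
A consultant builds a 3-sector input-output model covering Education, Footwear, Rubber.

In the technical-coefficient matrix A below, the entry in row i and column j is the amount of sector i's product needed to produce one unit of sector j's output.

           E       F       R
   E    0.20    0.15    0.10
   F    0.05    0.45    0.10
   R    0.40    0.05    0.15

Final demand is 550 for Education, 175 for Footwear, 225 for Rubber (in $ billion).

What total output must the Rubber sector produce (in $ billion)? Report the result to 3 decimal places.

x_R = 707.231

I − A =
  [   0.80    -0.15    -0.10]
  [  -0.05     0.55    -0.10]
  [  -0.40    -0.05     0.85]
Cofactors of I−A, C_ij = (−1)^(i+j)·(minor ij) (rows/columns in the sector order above):
  C_11 = (0.55)(0.85) − (-0.10)(-0.05) = 0.4625
  C_12 = −[(-0.05)(0.85) − (-0.10)(-0.40)] = 0.0825
  C_13 = (-0.05)(-0.05) − (0.55)(-0.40) = 0.2225
  C_21 = −[(-0.15)(0.85) − (-0.10)(-0.05)] = 0.1325
  C_22 = (0.80)(0.85) − (-0.10)(-0.40) = 0.6400
  C_23 = −[(0.80)(-0.05) − (-0.15)(-0.40)] = 0.1000
  C_31 = (-0.15)(-0.10) − (-0.10)(0.55) = 0.0700
  C_32 = −[(0.80)(-0.10) − (-0.10)(-0.05)] = 0.0850
  C_33 = (0.80)(0.55) − (-0.15)(-0.05) = 0.4325
det(I−A) = Σ_j (I−A)_1j·C_1j = (0.80)(0.4625) + (-0.15)(0.0825) + (-0.10)(0.2225) = 0.335375
adj(I−A) = Cᵀ =
  [ 0.4625   0.1325   0.0700]
  [ 0.0825   0.6400   0.0850]
  [ 0.2225   0.1000   0.4325]
(I − A)⁻¹ = adj(I−A) / det(I−A) ≈
  [   1.3791     0.3951     0.2087]
  [   0.2460     1.9083     0.2534]
  [   0.6634     0.2982     1.2896]
x = (I − A)⁻¹ d = adj(I−A)·d / det(I−A), with det(I−A) = 0.335375:
  x_E = (0.4625·550 + 0.1325·175 + 0.0700·225) / 0.335375 = 293.3125 / 0.335375 ≈ 874.581
  x_F = (0.0825·550 + 0.6400·175 + 0.0850·225) / 0.335375 = 176.50 / 0.335375 ≈ 526.277
  x_R = (0.2225·550 + 0.1000·175 + 0.4325·225) / 0.335375 = 237.1875 / 0.335375 ≈ 707.231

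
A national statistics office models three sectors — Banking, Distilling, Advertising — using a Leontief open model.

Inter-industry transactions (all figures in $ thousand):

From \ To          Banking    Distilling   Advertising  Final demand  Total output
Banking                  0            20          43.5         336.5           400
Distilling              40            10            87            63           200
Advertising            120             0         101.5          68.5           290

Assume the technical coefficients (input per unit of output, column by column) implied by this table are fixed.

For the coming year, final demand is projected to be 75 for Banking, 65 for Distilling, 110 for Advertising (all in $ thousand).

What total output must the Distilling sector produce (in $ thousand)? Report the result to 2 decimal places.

x_D = 153.06

Technical coefficients a_ij = z_ij / X_j:
  a_BB = 0/400 = 0.00, a_DB = 40/400 = 0.10, a_AB = 120/400 = 0.30
  a_BD = 20/200 = 0.10, a_DD = 10/200 = 0.05, a_AD = 0/200 = 0.00
  a_BA = 43.5/290 = 0.15, a_DA = 87/290 = 0.30, a_AA = 101.5/290 = 0.35
I − A =
  [   1.00    -0.10    -0.15]
  [  -0.10     0.95    -0.30]
  [  -0.30     0.00     0.65]
Cofactors of I−A, C_ij = (−1)^(i+j)·(minor ij) (rows/columns in the sector order above):
  C_11 = (0.95)(0.65) − (-0.30)(0.00) = 0.6175
  C_12 = −[(-0.10)(0.65) − (-0.30)(-0.30)] = 0.1550
  C_13 = (-0.10)(0.00) − (0.95)(-0.30) = 0.2850
  C_21 = −[(-0.10)(0.65) − (-0.15)(0.00)] = 0.0650
  C_22 = (1.00)(0.65) − (-0.15)(-0.30) = 0.6050
  C_23 = −[(1.00)(0.00) − (-0.10)(-0.30)] = 0.0300
  C_31 = (-0.10)(-0.30) − (-0.15)(0.95) = 0.1725
  C_32 = −[(1.00)(-0.30) − (-0.15)(-0.10)] = 0.3150
  C_33 = (1.00)(0.95) − (-0.10)(-0.10) = 0.9400
det(I−A) = Σ_j (I−A)_1j·C_1j = (1.00)(0.6175) + (-0.10)(0.1550) + (-0.15)(0.2850) = 0.55925
adj(I−A) = Cᵀ =
  [ 0.6175   0.0650   0.1725]
  [ 0.1550   0.6050   0.3150]
  [ 0.2850   0.0300   0.9400]
(I − A)⁻¹ = adj(I−A) / det(I−A) ≈
  [   1.1042     0.1162     0.3084]
  [   0.2772     1.0818     0.5633]
  [   0.5096     0.0536     1.6808]
x = (I − A)⁻¹ d = adj(I−A)·d / det(I−A), with det(I−A) = 0.55925:
  x_B = (0.6175·75 + 0.0650·65 + 0.1725·110) / 0.55925 = 69.5125 / 0.55925 ≈ 124.30
  x_D = (0.1550·75 + 0.6050·65 + 0.3150·110) / 0.55925 = 85.60 / 0.55925 ≈ 153.06
  x_A = (0.2850·75 + 0.0300·65 + 0.9400·110) / 0.55925 = 126.725 / 0.55925 ≈ 226.60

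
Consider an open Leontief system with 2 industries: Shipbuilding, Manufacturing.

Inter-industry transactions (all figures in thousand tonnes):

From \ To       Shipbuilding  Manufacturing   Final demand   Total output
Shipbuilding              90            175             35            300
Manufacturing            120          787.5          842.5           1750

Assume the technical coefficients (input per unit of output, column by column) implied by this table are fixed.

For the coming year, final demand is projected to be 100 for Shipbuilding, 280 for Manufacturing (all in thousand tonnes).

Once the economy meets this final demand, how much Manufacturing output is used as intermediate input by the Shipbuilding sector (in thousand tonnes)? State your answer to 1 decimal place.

Technical coefficients a_ij = z_ij / X_j:
  a_SS = 90/300 = 0.30, a_MS = 120/300 = 0.40
  a_SM = 175/1750 = 0.10, a_MM = 787.5/1750 = 0.45
I − A =
  [   0.70    -0.10]
  [  -0.40     0.55]
det(I−A) = (0.70)(0.55) − (-0.10)(-0.40) = 0.3450
adj(I−A) = [[0.55, 0.10], [0.40, 0.70]]
(I − A)⁻¹ = adj(I−A) / det(I−A) ≈
  [   1.5942     0.2899]
  [   1.1594     2.0290]
First solve x = (I − A)⁻¹ d = adj(I−A)·d / det(I−A); in particular x_S = (0.55·100 + 0.10·280) / 0.3450 = 83.00 / 0.3450 ≈ 240.580.
Intermediate flow from M to S: z_MS = a_MS · x_S = 0.40 × 83.00 / 0.3450 = 33.20 / 0.3450 ≈ 96.2.

z_MS = 96.2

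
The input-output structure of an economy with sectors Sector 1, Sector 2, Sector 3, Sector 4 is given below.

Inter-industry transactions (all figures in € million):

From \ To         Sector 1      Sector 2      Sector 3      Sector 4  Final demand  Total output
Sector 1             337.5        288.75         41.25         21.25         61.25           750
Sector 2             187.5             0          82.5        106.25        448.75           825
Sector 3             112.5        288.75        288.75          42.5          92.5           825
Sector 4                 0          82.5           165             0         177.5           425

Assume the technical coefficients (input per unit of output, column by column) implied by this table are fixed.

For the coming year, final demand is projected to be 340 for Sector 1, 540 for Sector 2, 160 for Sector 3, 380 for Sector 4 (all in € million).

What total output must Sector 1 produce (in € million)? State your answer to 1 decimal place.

Technical coefficients a_ij = z_ij / X_j:
  a_11 = 337.5/750 = 0.45, a_21 = 187.5/750 = 0.25, a_31 = 112.5/750 = 0.15, a_41 = 0/750 = 0.00
  a_12 = 288.75/825 = 0.35, a_22 = 0/825 = 0.00, a_32 = 288.75/825 = 0.35, a_42 = 82.5/825 = 0.10
  a_13 = 41.25/825 = 0.05, a_23 = 82.5/825 = 0.10, a_33 = 288.75/825 = 0.35, a_43 = 165/825 = 0.20
  a_14 = 21.25/425 = 0.05, a_24 = 106.25/425 = 0.25, a_34 = 42.5/425 = 0.10, a_44 = 0/425 = 0.00
I − A =
  [   0.55    -0.35    -0.05    -0.05]
  [  -0.25     1.00    -0.10    -0.25]
  [  -0.15    -0.35     0.65    -0.10]
  [   0.00    -0.10    -0.20     1.00]
Compute the cofactors C_ij = (−1)^(i+j)·(3×3 minor ij) of I−A; the adjugate is their transpose:
adj(I−A) = Cᵀ =
  [ 0.560250   0.245250   0.111750   0.100500]
  [ 0.180000   0.337500   0.097500   0.103125]
  [ 0.236250   0.251250   0.447500   0.119375]
  [ 0.065250   0.084000   0.099250   0.264250]
det(I−A) = Σ_j (I−A)_1j·C_1j = (0.55)(0.560250) + (-0.35)(0.180000) + (-0.05)(0.236250) + (-0.05)(0.065250) = 0.2300625
(I − A)⁻¹ = adj(I−A) / det(I−A) ≈
  [   2.4352     1.0660     0.4857     0.4368]
  [   0.7824     1.4670     0.4238     0.4482]
  [   1.0269     1.0921     1.9451     0.5189]
  [   0.2836     0.3651     0.4314     1.1486]
x = (I − A)⁻¹ d = adj(I−A)·d / det(I−A), with det(I−A) = 0.2300625:
  x_1 = (0.560250·340 + 0.245250·540 + 0.111750·160 + 0.100500·380) / 0.2300625 = 378.99 / 0.2300625 ≈ 1647.3
  x_2 = (0.180000·340 + 0.337500·540 + 0.097500·160 + 0.103125·380) / 0.2300625 = 298.2375 / 0.2300625 ≈ 1296.3
  x_3 = (0.236250·340 + 0.251250·540 + 0.447500·160 + 0.119375·380) / 0.2300625 = 332.9625 / 0.2300625 ≈ 1447.3
  x_4 = (0.065250·340 + 0.084000·540 + 0.099250·160 + 0.264250·380) / 0.2300625 = 183.84 / 0.2300625 ≈ 799.1

x_1 = 1647.3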